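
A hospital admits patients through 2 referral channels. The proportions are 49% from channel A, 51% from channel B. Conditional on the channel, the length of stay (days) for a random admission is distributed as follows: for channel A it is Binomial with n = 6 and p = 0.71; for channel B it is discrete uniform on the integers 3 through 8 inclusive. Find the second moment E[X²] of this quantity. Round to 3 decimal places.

26.413

For each component E[X²] = Var + (mean)², giving A: 19.383; B: 33.1667.
Overall E[X²] = 0.49·19.383 + 0.51·33.1667 = 26.4127.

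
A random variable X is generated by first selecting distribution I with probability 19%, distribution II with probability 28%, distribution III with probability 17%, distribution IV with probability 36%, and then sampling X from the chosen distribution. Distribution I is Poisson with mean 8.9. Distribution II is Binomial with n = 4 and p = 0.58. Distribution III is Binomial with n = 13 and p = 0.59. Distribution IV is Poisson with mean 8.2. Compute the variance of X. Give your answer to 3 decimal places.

12.701

Per component, I: μ=8.9, E[X²]=88.11; II: μ=2.32, E[X²]=6.3568; III: μ=7.67, E[X²]=61.9736; IV: μ=8.2, E[X²]=75.44.
E[X] = 0.19·8.9 + 0.28·2.32 + 0.17·7.67 + 0.36·8.2 = 6.5965.
E[X²] = 0.19·88.11 + 0.28·6.3568 + 0.17·61.9736 + 0.36·75.44 = 56.2147.
Var(X) = E[X²] − (E[X])² = 56.2147 − 43.5138 = 12.7009.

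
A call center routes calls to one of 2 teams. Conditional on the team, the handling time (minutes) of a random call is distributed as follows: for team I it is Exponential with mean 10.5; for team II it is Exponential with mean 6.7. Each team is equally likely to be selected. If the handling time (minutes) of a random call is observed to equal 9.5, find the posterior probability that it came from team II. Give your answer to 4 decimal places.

0.4840

Likelihoods f(9.5 | ·): I: 0.038537; II: 0.0361522.
Posterior ∝ prior × likelihood. Numerator for II: 0.5·0.0361522 = 0.0180761.
Normalizing constant: 0.5·0.038537 + 0.5·0.0361522 = 0.0373446.
P(II | observation) = 0.0180761 / 0.0373446 = 0.484035.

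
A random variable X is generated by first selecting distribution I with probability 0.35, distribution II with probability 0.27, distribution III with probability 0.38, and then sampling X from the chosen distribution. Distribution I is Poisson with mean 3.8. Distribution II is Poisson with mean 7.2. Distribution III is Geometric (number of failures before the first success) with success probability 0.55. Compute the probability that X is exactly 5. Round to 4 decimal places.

0.0881

Conditional on each component, P(X = 5): I: 0.147713; II: 0.120382; III: 0.010149.
By total probability, P(X = 5) = 0.35·0.147713 + 0.27·0.120382 + 0.38·0.010149 = 0.0880592.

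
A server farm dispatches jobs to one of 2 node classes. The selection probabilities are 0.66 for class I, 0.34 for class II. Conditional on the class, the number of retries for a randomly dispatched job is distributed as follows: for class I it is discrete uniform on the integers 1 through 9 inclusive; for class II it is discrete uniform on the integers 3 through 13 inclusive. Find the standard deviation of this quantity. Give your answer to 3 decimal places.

Per component, I: μ=5, E[X²]=31.6667; II: μ=8, E[X²]=74.
E[X] = 0.66·5 + 0.34·8 = 6.02.
E[X²] = 0.66·31.6667 + 0.34·74 = 46.06.
Var(X) = E[X²] − (E[X])² = 46.06 − 36.2404 = 9.8196.
SD(X) = √9.8196 = 3.13362.

3.134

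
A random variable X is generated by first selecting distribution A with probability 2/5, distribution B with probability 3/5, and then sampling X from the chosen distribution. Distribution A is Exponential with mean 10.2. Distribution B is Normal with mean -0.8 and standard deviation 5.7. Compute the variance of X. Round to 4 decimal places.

Per component, A: μ=10.2, E[X²]=208.08; B: μ=-0.8, E[X²]=33.13.
E[X] = 0.4·10.2 + 0.6·-0.8 = 3.6.
E[X²] = 0.4·208.08 + 0.6·33.13 = 103.11.
Var(X) = E[X²] − (E[X])² = 103.11 − 12.96 = 90.15.

90.1500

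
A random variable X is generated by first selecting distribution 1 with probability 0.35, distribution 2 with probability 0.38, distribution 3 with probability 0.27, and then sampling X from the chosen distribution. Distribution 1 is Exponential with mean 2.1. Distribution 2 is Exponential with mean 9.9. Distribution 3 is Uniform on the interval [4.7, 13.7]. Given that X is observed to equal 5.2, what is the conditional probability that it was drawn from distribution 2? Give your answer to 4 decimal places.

0.3403

Likelihoods f(5.2 | ·): 1: 0.0400299; 2: 0.059738; 3: 0.111111.
Posterior ∝ prior × likelihood. Numerator for 2: 0.38·0.059738 = 0.0227004.
Normalizing constant: 0.35·0.0400299 + 0.38·0.059738 + 0.27·0.111111 = 0.0667109.
P(2 | observation) = 0.0227004 / 0.0667109 = 0.340281.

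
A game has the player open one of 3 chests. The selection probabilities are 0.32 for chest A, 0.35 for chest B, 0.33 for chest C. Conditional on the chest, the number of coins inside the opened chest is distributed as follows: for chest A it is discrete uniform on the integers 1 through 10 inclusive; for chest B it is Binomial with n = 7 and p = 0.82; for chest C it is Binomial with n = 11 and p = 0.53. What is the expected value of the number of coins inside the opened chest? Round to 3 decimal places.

Component means — A: 5.5; B: 5.74; C: 5.83.
E[X] = 0.32·5.5 + 0.35·5.74 + 0.33·5.83 = 5.6929.

5.693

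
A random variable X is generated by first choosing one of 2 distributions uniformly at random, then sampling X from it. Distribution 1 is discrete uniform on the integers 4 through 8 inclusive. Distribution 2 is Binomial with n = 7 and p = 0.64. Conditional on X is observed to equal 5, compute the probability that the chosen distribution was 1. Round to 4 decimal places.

0.4063

Likelihoods P(X=5 | ·): 1: 0.2; 2: 0.29223.
Posterior ∝ prior × likelihood. Numerator for 1: 0.5·0.2 = 0.1.
Normalizing constant: 0.5·0.2 + 0.5·0.29223 = 0.246115.
P(1 | observation) = 0.1 / 0.246115 = 0.406314.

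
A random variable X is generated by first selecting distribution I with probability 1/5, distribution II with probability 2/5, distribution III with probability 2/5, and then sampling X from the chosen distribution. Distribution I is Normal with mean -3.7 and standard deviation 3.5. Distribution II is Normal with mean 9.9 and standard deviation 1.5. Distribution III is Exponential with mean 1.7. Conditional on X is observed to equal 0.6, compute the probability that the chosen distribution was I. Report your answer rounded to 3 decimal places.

Likelihoods f(0.6 | ·): I: 0.0535899; II: 1.19586e-09; III: 0.413305.
Posterior ∝ prior × likelihood. Numerator for I: 0.2·0.0535899 = 0.010718.
Normalizing constant: 0.2·0.0535899 + 0.4·1.19586e-09 + 0.4·0.413305 = 0.17604.
P(I | observation) = 0.010718 / 0.17604 = 0.0608837.

0.061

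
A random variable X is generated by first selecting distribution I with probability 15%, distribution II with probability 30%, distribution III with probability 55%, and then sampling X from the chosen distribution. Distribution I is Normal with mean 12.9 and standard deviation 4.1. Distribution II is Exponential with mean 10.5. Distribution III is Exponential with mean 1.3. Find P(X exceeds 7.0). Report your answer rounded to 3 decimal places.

0.295

Conditional on each component, P(X > 7.0): I: 0.924928; II: 0.513417; III: 0.0045866.
By total probability, P(X > 7.0) = 0.15·0.924928 + 0.3·0.513417 + 0.55·0.0045866 = 0.295287.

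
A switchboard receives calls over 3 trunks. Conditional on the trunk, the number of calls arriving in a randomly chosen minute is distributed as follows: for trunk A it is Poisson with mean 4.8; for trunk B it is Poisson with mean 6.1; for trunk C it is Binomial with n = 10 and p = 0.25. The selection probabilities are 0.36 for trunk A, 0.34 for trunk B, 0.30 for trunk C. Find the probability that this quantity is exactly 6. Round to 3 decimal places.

Conditional on each trunk, P(X = 6): A: 0.139798; B: 0.160491; C: 0.016222.
By total probability, P(X = 6) = 0.36·0.139798 + 0.34·0.160491 + 0.3·0.016222 = 0.109761.

0.110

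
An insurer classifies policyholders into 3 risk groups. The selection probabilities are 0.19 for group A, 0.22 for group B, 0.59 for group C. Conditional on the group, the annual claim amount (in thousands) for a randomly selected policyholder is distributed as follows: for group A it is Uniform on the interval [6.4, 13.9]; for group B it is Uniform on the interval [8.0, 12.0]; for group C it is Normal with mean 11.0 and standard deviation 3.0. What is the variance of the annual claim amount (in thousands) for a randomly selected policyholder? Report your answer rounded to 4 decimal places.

6.7057

Per component, A: μ=10.15, E[X²]=107.71; B: μ=10, E[X²]=101.333; C: μ=11, E[X²]=130.
E[X] = 0.19·10.15 + 0.22·10 + 0.59·11 = 10.6185.
E[X²] = 0.19·107.71 + 0.22·101.333 + 0.59·130 = 119.458.
Var(X) = E[X²] − (E[X])² = 119.458 − 112.753 = 6.70569.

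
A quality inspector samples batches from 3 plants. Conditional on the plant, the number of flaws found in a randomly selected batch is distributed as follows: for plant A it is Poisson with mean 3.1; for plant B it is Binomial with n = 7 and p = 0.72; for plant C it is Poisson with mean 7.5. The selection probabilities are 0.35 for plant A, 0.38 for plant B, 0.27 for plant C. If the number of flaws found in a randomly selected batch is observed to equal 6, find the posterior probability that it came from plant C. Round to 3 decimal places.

Likelihoods P(X=6 | ·): A: 0.0555296; B: 0.273056; C: 0.136718.
Posterior ∝ prior × likelihood. Numerator for C: 0.27·0.136718 = 0.0369139.
Normalizing constant: 0.35·0.0555296 + 0.38·0.273056 + 0.27·0.136718 = 0.16011.
P(C | observation) = 0.0369139 / 0.16011 = 0.230553.

0.231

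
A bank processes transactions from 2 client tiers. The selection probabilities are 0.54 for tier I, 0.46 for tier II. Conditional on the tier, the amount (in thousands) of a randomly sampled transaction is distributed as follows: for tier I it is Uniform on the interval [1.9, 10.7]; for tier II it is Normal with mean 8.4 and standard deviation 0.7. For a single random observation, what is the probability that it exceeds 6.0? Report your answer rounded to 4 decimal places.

0.7483

Conditional on each tier, P(X > 6.0): I: 0.534091; II: 0.999697.
By total probability, P(X > 6.0) = 0.54·0.534091 + 0.46·0.999697 = 0.74827.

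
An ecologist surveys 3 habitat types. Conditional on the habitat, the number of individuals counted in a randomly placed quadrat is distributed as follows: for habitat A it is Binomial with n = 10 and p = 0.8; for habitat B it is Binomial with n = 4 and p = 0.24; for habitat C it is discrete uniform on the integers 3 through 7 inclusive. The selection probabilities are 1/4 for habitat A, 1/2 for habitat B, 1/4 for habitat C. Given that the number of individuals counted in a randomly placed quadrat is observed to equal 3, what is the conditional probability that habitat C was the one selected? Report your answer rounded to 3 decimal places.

Likelihoods P(X=3 | ·): A: 0.000786432; B: 0.042025; C: 0.2.
Posterior ∝ prior × likelihood. Numerator for C: 0.25·0.2 = 0.05.
Normalizing constant: 0.25·0.000786432 + 0.5·0.042025 + 0.25·0.2 = 0.0712091.
P(C | observation) = 0.05 / 0.0712091 = 0.702158.

0.702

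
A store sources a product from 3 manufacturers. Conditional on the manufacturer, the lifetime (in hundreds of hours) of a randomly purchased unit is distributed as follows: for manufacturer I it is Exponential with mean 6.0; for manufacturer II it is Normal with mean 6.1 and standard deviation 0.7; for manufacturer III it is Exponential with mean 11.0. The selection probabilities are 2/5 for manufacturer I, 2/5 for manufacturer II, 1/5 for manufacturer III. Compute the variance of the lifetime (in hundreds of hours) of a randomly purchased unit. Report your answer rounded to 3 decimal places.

Per component, I: μ=6, E[X²]=72; II: μ=6.1, E[X²]=37.7; III: μ=11, E[X²]=242.
E[X] = 0.4·6 + 0.4·6.1 + 0.2·11 = 7.04.
E[X²] = 0.4·72 + 0.4·37.7 + 0.2·242 = 92.28.
Var(X) = E[X²] − (E[X])² = 92.28 − 49.5616 = 42.7184.

42.718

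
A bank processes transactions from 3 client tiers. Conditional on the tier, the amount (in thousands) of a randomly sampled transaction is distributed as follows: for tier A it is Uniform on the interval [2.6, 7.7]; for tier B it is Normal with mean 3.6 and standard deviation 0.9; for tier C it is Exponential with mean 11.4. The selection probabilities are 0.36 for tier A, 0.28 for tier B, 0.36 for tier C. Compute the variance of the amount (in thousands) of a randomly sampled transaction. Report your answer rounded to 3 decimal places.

59.230

Per component, A: μ=5.15, E[X²]=28.69; B: μ=3.6, E[X²]=13.77; C: μ=11.4, E[X²]=259.92.
E[X] = 0.36·5.15 + 0.28·3.6 + 0.36·11.4 = 6.966.
E[X²] = 0.36·28.69 + 0.28·13.77 + 0.36·259.92 = 107.755.
Var(X) = E[X²] − (E[X])² = 107.755 − 48.5252 = 59.23.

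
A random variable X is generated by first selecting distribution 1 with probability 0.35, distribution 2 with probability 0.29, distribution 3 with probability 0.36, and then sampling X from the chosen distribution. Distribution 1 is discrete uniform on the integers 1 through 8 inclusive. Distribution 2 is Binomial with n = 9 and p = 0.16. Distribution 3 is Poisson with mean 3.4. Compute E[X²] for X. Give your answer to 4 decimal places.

For each component E[X²] = Var + (mean)², giving 1: 25.5; 2: 3.2832; 3: 14.96.
Overall E[X²] = 0.35·25.5 + 0.29·3.2832 + 0.36·14.96 = 15.2627.

15.2627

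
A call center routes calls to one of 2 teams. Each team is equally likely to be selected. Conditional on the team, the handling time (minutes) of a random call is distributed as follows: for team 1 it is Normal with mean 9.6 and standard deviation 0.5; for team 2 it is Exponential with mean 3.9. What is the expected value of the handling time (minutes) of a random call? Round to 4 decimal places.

Component means — 1: 9.6; 2: 3.9.
E[X] = 0.5·9.6 + 0.5·3.9 = 6.75.

6.7500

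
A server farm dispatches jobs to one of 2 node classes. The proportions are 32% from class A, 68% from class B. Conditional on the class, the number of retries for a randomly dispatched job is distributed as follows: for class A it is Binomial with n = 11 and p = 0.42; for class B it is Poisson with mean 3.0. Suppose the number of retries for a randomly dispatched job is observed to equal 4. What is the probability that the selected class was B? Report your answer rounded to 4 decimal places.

Likelihoods P(X=4 | ·): A: 0.226729; B: 0.168031.
Posterior ∝ prior × likelihood. Numerator for B: 0.68·0.168031 = 0.114261.
Normalizing constant: 0.32·0.226729 + 0.68·0.168031 = 0.186815.
P(B | observation) = 0.114261 / 0.186815 = 0.61163.

0.6116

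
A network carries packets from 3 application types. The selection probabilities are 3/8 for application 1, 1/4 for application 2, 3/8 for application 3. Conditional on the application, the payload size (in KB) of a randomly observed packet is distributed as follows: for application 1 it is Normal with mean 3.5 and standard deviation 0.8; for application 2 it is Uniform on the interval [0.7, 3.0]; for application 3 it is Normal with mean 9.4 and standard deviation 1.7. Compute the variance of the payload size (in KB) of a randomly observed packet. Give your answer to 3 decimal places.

11.928

Per component, 1: μ=3.5, E[X²]=12.89; 2: μ=1.85, E[X²]=3.86333; 3: μ=9.4, E[X²]=91.25.
E[X] = 0.375·3.5 + 0.25·1.85 + 0.375·9.4 = 5.3.
E[X²] = 0.375·12.89 + 0.25·3.86333 + 0.375·91.25 = 40.0183.
Var(X) = E[X²] − (E[X])² = 40.0183 − 28.09 = 11.9283.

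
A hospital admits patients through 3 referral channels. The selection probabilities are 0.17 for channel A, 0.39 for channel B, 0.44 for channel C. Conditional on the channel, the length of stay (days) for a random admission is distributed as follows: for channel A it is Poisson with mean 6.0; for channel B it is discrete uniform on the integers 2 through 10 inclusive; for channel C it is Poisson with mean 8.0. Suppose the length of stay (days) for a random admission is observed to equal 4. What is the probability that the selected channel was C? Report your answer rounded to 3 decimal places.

0.276

Likelihoods P(X=4 | ·): A: 0.133853; B: 0.111111; C: 0.0572523.
Posterior ∝ prior × likelihood. Numerator for C: 0.44·0.0572523 = 0.025191.
Normalizing constant: 0.17·0.133853 + 0.39·0.111111 + 0.44·0.0572523 = 0.0912793.
P(C | observation) = 0.025191 / 0.0912793 = 0.275977.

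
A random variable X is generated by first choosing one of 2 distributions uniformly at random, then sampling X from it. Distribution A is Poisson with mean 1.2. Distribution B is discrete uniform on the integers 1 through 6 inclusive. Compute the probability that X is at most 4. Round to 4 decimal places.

0.8295

Conditional on each component, P(X ≤ 4): A: 0.992254; B: 0.666667.
By total probability, P(X ≤ 4) = 0.5·0.992254 + 0.5·0.666667 = 0.82946.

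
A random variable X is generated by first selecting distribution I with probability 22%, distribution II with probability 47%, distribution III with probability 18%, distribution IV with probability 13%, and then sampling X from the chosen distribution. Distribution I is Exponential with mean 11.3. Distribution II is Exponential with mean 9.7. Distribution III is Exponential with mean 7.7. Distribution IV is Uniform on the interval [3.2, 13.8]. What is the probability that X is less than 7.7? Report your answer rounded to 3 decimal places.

0.535

Conditional on each component, P(X < 7.7): I: 0.4941; II: 0.547883; III: 0.632121; IV: 0.424528.
By total probability, P(X < 7.7) = 0.22·0.4941 + 0.47·0.547883 + 0.18·0.632121 + 0.13·0.424528 = 0.535177.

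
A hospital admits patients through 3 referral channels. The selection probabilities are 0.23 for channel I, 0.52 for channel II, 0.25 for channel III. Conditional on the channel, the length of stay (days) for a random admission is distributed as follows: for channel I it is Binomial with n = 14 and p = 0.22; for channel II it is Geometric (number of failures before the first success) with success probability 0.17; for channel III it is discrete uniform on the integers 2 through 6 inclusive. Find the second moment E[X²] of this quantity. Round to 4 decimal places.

34.5641

For each component E[X²] = Var + (mean)², giving I: 11.8888; II: 52.5571; III: 18.
Overall E[X²] = 0.23·11.8888 + 0.52·52.5571 + 0.25·18 = 34.5641.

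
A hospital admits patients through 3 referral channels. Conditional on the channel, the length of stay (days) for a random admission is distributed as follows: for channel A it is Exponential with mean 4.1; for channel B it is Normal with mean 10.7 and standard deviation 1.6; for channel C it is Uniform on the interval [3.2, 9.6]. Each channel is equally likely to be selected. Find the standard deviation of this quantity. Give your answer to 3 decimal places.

Per component, A: μ=4.1, E[X²]=33.62; B: μ=10.7, E[X²]=117.05; C: μ=6.4, E[X²]=44.3733.
E[X] = 0.333333·4.1 + 0.333333·10.7 + 0.333333·6.4 = 7.06667.
E[X²] = 0.333333·33.62 + 0.333333·117.05 + 0.333333·44.3733 = 65.0144.
Var(X) = E[X²] − (E[X])² = 65.0144 − 49.9378 = 15.0767.
SD(X) = √15.0767 = 3.88287.

3.883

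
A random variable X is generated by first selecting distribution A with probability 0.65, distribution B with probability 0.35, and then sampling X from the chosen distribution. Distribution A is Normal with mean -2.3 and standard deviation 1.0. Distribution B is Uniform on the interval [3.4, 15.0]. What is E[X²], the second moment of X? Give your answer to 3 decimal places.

For each component E[X²] = Var + (mean)², giving A: 6.29; B: 95.8533.
Overall E[X²] = 0.65·6.29 + 0.35·95.8533 = 37.6372.

37.637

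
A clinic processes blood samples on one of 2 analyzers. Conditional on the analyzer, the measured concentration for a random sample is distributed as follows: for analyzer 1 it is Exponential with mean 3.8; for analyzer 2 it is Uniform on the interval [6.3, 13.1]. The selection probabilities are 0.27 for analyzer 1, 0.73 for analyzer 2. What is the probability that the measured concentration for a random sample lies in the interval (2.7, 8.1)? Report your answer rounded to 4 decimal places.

0.2939

Conditional on each analyzer, P(2.7 < X < 8.1): 1: 0.372736; 2: 0.264706.
By total probability, P(2.7 < X < 8.1) = 0.27·0.372736 + 0.73·0.264706 = 0.293874.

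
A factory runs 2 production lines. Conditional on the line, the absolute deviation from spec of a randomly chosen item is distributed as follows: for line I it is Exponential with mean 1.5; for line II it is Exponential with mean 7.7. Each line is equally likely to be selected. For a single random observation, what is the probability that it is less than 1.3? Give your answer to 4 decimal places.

Conditional on each line, P(X < 1.3): I: 0.57965; II: 0.155349.
By total probability, P(X < 1.3) = 0.5·0.57965 + 0.5·0.155349 = 0.367499.

0.3675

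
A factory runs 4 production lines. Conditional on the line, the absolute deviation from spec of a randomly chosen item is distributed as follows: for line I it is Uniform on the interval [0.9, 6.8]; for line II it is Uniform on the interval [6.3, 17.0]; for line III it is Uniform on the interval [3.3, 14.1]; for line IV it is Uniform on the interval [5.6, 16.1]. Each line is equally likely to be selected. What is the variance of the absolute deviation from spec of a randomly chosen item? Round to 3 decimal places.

Per component, I: μ=3.85, E[X²]=17.7233; II: μ=11.65, E[X²]=145.263; III: μ=8.7, E[X²]=85.41; IV: μ=10.85, E[X²]=126.91.
E[X] = 0.25·3.85 + 0.25·11.65 + 0.25·8.7 + 0.25·10.85 = 8.7625.
E[X²] = 0.25·17.7233 + 0.25·145.263 + 0.25·85.41 + 0.25·126.91 = 93.8267.
Var(X) = E[X²] − (E[X])² = 93.8267 − 76.7814 = 17.0453.

17.045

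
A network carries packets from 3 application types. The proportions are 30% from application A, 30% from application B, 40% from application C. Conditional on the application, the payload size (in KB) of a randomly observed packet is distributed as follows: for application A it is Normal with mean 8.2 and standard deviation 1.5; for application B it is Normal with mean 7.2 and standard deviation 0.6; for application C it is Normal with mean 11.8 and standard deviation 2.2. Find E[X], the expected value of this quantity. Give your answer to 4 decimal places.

Component means — A: 8.2; B: 7.2; C: 11.8.
E[X] = 0.3·8.2 + 0.3·7.2 + 0.4·11.8 = 9.34.

9.3400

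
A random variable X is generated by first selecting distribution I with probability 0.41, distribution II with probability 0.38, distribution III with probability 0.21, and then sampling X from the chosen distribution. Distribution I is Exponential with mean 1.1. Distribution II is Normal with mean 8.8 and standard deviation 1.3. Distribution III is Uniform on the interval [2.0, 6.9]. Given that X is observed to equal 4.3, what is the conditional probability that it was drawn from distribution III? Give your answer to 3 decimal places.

Likelihoods f(4.3 | ·): I: 0.0182352; II: 0.000767458; III: 0.204082.
Posterior ∝ prior × likelihood. Numerator for III: 0.21·0.204082 = 0.0428571.
Normalizing constant: 0.41·0.0182352 + 0.38·0.000767458 + 0.21·0.204082 = 0.0506252.
P(III | observation) = 0.0428571 / 0.0506252 = 0.846557.

0.847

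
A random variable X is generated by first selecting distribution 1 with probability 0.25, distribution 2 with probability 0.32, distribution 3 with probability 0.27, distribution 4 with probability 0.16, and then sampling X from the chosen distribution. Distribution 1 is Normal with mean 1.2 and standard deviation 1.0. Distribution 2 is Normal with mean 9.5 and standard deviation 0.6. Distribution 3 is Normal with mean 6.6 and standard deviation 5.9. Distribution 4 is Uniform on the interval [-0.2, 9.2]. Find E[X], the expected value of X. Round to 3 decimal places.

Component means — 1: 1.2; 2: 9.5; 3: 6.6; 4: 4.5.
E[X] = 0.25·1.2 + 0.32·9.5 + 0.27·6.6 + 0.16·4.5 = 5.842.

5.842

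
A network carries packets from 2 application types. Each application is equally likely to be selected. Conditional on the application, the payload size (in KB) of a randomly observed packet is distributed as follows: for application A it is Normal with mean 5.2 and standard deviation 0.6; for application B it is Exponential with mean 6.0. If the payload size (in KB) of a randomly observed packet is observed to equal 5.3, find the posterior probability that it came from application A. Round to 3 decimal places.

Likelihoods f(5.3 | ·): A: 0.655733; B: 0.0689004.
Posterior ∝ prior × likelihood. Numerator for A: 0.5·0.655733 = 0.327866.
Normalizing constant: 0.5·0.655733 + 0.5·0.0689004 = 0.362317.
P(A | observation) = 0.327866 / 0.362317 = 0.904917.

0.905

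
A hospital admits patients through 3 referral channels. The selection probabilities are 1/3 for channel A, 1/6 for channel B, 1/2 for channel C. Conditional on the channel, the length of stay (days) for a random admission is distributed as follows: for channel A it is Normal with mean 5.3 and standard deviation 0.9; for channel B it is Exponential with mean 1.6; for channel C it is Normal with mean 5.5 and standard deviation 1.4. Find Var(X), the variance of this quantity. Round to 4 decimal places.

3.7114

Per component, A: μ=5.3, E[X²]=28.9; B: μ=1.6, E[X²]=5.12; C: μ=5.5, E[X²]=32.21.
E[X] = 0.333333·5.3 + 0.166667·1.6 + 0.5·5.5 = 4.78333.
E[X²] = 0.333333·28.9 + 0.166667·5.12 + 0.5·32.21 = 26.5917.
Var(X) = E[X²] − (E[X])² = 26.5917 − 22.8803 = 3.71139.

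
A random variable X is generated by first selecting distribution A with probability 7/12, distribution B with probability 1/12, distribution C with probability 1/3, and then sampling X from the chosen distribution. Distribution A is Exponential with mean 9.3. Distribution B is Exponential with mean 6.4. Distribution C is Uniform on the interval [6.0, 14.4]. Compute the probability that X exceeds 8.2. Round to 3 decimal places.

Conditional on each component, P(X > 8.2): A: 0.41407; B: 0.27769; C: 0.738095.
By total probability, P(X > 8.2) = 0.583333·0.41407 + 0.0833333·0.27769 + 0.333333·0.738095 = 0.510713.

0.511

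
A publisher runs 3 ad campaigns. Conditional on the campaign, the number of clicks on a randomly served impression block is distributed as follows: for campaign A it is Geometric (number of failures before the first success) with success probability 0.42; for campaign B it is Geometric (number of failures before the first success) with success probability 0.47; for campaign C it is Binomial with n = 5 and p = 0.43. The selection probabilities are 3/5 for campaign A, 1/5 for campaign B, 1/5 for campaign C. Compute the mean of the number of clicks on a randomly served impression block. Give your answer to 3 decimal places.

Component means — A: 1.38095; B: 1.12766; C: 2.15.
E[X] = 0.6·1.38095 + 0.2·1.12766 + 0.2·2.15 = 1.4841.

1.484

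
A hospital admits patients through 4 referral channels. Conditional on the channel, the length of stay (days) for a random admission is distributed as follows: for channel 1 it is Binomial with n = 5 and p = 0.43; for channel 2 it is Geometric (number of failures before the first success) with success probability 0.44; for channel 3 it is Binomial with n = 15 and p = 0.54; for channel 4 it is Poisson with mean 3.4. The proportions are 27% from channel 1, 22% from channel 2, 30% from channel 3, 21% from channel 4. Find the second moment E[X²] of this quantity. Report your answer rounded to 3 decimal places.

For each component E[X²] = Var + (mean)², giving 1: 5.848; 2: 4.5124; 3: 69.336; 4: 14.96.
Overall E[X²] = 0.27·5.848 + 0.22·4.5124 + 0.3·69.336 + 0.21·14.96 = 26.5141.

26.514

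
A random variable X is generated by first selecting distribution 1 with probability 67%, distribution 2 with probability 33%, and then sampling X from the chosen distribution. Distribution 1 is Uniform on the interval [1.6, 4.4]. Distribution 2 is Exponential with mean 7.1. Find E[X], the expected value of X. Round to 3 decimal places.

4.353

Component means — 1: 3; 2: 7.1.
E[X] = 0.67·3 + 0.33·7.1 = 4.353.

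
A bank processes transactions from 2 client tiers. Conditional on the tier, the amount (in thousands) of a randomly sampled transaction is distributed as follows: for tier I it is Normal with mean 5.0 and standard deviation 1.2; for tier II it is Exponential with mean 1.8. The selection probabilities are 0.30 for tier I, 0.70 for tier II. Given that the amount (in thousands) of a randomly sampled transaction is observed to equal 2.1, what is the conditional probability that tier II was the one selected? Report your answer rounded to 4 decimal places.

0.9575

Likelihoods f(2.1 | ·): I: 0.0179279; II: 0.173002.
Posterior ∝ prior × likelihood. Numerator for II: 0.7·0.173002 = 0.121101.
Normalizing constant: 0.3·0.0179279 + 0.7·0.173002 = 0.12648.
P(II | observation) = 0.121101 / 0.12648 = 0.957476.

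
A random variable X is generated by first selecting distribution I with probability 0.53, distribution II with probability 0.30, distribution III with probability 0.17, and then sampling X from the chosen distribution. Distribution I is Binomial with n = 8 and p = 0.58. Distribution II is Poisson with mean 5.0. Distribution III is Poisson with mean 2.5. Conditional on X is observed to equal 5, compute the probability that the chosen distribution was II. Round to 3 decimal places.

Likelihoods P(X=5 | ·): I: 0.272318; II: 0.175467; III: 0.0668009.
Posterior ∝ prior × likelihood. Numerator for II: 0.3·0.175467 = 0.0526402.
Normalizing constant: 0.53·0.272318 + 0.3·0.175467 + 0.17·0.0668009 = 0.208325.
P(II | observation) = 0.0526402 / 0.208325 = 0.252683.

0.253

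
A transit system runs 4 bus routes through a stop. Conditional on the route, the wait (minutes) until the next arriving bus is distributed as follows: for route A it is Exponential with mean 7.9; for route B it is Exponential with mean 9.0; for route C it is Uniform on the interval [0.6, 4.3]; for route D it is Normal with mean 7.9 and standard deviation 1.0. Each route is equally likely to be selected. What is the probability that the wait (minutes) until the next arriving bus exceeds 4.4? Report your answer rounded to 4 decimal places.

Conditional on each route, P(X > 4.4): A: 0.572947; B: 0.613307; C: 0; D: 0.999767.
By total probability, P(X > 4.4) = 0.25·0.572947 + 0.25·0.613307 + 0.25·0 + 0.25·0.999767 = 0.546505.

0.5465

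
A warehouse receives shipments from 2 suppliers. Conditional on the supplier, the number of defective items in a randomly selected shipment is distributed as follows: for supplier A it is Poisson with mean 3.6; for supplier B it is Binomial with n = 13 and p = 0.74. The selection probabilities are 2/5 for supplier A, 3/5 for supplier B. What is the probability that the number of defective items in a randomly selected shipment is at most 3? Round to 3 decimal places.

Conditional on each supplier, P(X ≤ 3): A: 0.515216; B: 0.000180224.
By total probability, P(X ≤ 3) = 0.4·0.515216 + 0.6·0.000180224 = 0.206195.

0.206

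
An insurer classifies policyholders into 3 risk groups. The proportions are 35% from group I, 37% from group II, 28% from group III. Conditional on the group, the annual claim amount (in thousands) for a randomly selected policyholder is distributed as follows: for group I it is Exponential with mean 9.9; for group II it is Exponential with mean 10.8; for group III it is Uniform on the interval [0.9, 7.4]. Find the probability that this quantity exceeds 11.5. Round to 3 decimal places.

Conditional on each group, P(X > 11.5): I: 0.31298; II: 0.344792; III: 0.
By total probability, P(X > 11.5) = 0.35·0.31298 + 0.37·0.344792 + 0.28·0 = 0.237116.

0.237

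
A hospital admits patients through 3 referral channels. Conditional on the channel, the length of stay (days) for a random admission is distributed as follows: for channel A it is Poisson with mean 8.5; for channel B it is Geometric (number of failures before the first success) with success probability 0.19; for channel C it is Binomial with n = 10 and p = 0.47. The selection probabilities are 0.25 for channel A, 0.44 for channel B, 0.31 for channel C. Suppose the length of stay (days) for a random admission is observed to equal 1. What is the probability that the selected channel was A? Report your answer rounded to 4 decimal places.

0.0059

Likelihoods P(X=1 | ·): A: 0.00172948; B: 0.1539; C: 0.0155089.
Posterior ∝ prior × likelihood. Numerator for A: 0.25·0.00172948 = 0.00043237.
Normalizing constant: 0.25·0.00172948 + 0.44·0.1539 + 0.31·0.0155089 = 0.0729561.
P(A | observation) = 0.00043237 / 0.0729561 = 0.00592644.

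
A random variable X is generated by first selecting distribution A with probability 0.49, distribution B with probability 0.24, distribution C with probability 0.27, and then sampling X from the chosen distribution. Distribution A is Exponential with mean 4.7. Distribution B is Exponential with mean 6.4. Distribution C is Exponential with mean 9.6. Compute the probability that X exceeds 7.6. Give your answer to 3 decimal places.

Conditional on each component, P(X > 7.6): A: 0.198489; B: 0.304983; C: 0.453089.
By total probability, P(X > 7.6) = 0.49·0.198489 + 0.24·0.304983 + 0.27·0.453089 = 0.29279.

0.293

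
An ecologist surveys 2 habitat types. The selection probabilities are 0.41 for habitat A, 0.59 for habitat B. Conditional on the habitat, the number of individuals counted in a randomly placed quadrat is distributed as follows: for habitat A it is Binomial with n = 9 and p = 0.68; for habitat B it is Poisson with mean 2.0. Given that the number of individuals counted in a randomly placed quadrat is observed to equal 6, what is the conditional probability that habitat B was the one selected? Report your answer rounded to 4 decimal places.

Likelihoods P(X=6 | ·): A: 0.272134; B: 0.0120298.
Posterior ∝ prior × likelihood. Numerator for B: 0.59·0.0120298 = 0.00709758.
Normalizing constant: 0.41·0.272134 + 0.59·0.0120298 = 0.118672.
P(B | observation) = 0.00709758 / 0.118672 = 0.0598082.

0.0598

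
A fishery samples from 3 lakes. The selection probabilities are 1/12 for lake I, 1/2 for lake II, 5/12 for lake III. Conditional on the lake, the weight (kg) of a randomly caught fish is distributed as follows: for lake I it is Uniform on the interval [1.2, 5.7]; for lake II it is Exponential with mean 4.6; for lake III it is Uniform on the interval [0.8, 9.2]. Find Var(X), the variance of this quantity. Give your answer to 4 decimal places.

Per component, I: μ=3.45, E[X²]=13.59; II: μ=4.6, E[X²]=42.32; III: μ=5, E[X²]=30.88.
E[X] = 0.0833333·3.45 + 0.5·4.6 + 0.416667·5 = 4.67083.
E[X²] = 0.0833333·13.59 + 0.5·42.32 + 0.416667·30.88 = 35.1592.
Var(X) = E[X²] − (E[X])² = 35.1592 − 21.8167 = 13.3425.

13.3425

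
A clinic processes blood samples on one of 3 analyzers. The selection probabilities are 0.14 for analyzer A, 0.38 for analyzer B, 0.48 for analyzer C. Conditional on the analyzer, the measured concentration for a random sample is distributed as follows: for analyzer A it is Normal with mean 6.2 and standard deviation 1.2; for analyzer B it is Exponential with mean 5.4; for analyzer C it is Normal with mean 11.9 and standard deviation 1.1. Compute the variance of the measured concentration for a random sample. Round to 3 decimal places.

Per component, A: μ=6.2, E[X²]=39.88; B: μ=5.4, E[X²]=58.32; C: μ=11.9, E[X²]=142.82.
E[X] = 0.14·6.2 + 0.38·5.4 + 0.48·11.9 = 8.632.
E[X²] = 0.14·39.88 + 0.38·58.32 + 0.48·142.82 = 96.2984.
Var(X) = E[X²] − (E[X])² = 96.2984 − 74.5114 = 21.787.

21.787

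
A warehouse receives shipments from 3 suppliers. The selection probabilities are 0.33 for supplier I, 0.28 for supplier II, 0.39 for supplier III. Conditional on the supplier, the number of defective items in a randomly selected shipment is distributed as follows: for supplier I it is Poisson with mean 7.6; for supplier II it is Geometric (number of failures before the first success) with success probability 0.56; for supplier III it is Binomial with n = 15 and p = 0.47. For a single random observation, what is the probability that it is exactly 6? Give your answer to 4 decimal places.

0.1148

Conditional on each supplier, P(X = 6): I: 0.13394; II: 0.00406354; III: 0.178022.
By total probability, P(X = 6) = 0.33·0.13394 + 0.28·0.00406354 + 0.39·0.178022 = 0.114767.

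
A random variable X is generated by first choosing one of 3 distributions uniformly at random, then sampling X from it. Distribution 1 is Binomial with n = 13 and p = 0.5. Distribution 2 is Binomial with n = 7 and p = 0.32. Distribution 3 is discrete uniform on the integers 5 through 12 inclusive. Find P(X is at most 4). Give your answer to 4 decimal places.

Conditional on each component, P(X ≤ 4): 1: 0.133423; 2: 0.961963; 3: 0.
By total probability, P(X ≤ 4) = 0.333333·0.133423 + 0.333333·0.961963 + 0.333333·0 = 0.365129.

0.3651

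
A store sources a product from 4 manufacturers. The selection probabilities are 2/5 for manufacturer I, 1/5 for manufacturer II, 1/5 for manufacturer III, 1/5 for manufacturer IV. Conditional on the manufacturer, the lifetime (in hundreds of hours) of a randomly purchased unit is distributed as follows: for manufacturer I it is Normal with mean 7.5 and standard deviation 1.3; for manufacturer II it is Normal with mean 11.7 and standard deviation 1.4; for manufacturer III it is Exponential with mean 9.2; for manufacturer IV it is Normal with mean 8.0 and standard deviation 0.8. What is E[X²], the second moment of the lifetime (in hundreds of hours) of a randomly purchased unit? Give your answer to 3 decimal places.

97.730

For each component E[X²] = Var + (mean)², giving I: 57.94; II: 138.85; III: 169.28; IV: 64.64.
Overall E[X²] = 0.4·57.94 + 0.2·138.85 + 0.2·169.28 + 0.2·64.64 = 97.73.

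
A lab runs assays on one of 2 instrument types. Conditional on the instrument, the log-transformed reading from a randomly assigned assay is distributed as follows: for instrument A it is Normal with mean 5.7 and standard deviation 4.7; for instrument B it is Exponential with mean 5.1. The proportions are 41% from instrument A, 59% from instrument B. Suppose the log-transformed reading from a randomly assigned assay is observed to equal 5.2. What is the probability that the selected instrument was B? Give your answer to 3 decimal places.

Likelihoods f(5.2 | ·): A: 0.0844024; B: 0.0707326.
Posterior ∝ prior × likelihood. Numerator for B: 0.59·0.0707326 = 0.0417322.
Normalizing constant: 0.41·0.0844024 + 0.59·0.0707326 = 0.0763372.
P(B | observation) = 0.0417322 / 0.0763372 = 0.546683.

0.547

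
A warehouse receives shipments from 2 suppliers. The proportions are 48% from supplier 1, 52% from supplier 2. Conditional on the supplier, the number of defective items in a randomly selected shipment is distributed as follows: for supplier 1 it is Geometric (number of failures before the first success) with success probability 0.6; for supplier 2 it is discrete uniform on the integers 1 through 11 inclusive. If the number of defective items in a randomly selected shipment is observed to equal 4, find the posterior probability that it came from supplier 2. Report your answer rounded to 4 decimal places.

0.8651

Likelihoods P(X=4 | ·): 1: 0.01536; 2: 0.0909091.
Posterior ∝ prior × likelihood. Numerator for 2: 0.52·0.0909091 = 0.0472727.
Normalizing constant: 0.48·0.01536 + 0.52·0.0909091 = 0.0546455.
P(2 | observation) = 0.0472727 / 0.0546455 = 0.86508.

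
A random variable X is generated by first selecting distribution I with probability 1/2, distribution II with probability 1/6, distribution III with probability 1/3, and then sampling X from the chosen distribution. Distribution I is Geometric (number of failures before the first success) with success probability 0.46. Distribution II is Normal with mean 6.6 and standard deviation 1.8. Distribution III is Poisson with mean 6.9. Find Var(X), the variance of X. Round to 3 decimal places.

Per component, I: μ=1.17391, E[X²]=3.93006; II: μ=6.6, E[X²]=46.8; III: μ=6.9, E[X²]=54.51.
E[X] = 0.5·1.17391 + 0.166667·6.6 + 0.333333·6.9 = 3.98696.
E[X²] = 0.5·3.93006 + 0.166667·46.8 + 0.333333·54.51 = 27.935.
Var(X) = E[X²] − (E[X])² = 27.935 − 15.8958 = 12.0392.

12.039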